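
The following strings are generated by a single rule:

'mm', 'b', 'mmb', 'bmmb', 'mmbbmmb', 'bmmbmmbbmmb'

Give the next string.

mmbbmmbbmmbmmbbmmb

From term 3 onward, concatenate the second-to-last term with the last: mm·b = mmb, b·mmb = bmmb, …
Continuing: mmbbmmb · bmmbmmbbmmb gives term 7.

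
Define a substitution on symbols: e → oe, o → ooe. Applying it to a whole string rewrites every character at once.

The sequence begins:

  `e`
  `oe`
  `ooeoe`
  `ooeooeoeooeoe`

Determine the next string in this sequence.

ooeooeoeooeooeoeooeoeooeooeoeooeoe

Applying the rule to each of the 13 symbols of ooeooeoeooeoe gives the pieces ooe ooe oe ooe ooe oe ooe oe ooe ooe oe ooe oe, which concatenate to the answer.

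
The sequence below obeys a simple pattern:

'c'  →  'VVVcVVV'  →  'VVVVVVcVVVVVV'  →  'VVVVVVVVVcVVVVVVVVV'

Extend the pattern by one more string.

VVVVVVVVVVVVcVVVVVVVVVVVV

Every step adds VVV to the front and VVV to the end of the previous string.
So the next term is VVV·VVVVVVVVVcVVVVVVVVV·VVV.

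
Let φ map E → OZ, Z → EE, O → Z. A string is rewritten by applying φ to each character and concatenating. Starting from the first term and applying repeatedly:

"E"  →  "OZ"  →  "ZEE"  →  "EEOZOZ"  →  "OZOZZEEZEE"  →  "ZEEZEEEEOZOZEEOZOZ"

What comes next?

Rewriting the 18 symbols of ZEEZEEEEOZOZEEOZOZ one by one yields EE OZ OZ EE OZ OZ OZ OZ Z EE Z EE OZ OZ Z EE Z EE; concatenated:

EEOZOZEEOZOZOZOZZEEZEEOZOZZEEZEE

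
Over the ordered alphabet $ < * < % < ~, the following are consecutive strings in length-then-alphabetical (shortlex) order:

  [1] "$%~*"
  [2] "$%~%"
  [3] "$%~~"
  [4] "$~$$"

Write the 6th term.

Stepping forward 2 times from $~$$: $~$$ → $~$*, then the target.

$~$%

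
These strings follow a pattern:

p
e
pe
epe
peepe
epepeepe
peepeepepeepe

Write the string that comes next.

This is a Fibonacci-style word recurrence s(k) = s(k−2)·s(k−1): e.g. p·e = pe.
So term 8 is epepeepe·peepeepepeepe.

epepeepepeepeepepeepe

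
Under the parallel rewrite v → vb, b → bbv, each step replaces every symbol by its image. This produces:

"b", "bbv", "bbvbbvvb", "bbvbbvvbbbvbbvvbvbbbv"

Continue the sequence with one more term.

Applying the rule to each of the 21 symbols of bbvbbvvbbbvbbvvbvbbbv gives the pieces bbv bbv vb bbv bbv vb vb bbv bbv bbv vb bbv bbv vb vb bbv vb bbv bbv bbv vb, which concatenate to the answer.

bbvbbvvbbbvbbvvbvbbbvbbvbbvvbbbvbbvvbvbbbvvbbbvbbvbbvvb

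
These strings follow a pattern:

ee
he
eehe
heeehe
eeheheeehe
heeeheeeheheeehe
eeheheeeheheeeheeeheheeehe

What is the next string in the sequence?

From term 3 onward, concatenate the second-to-last term with the last: ee·he = eehe, he·eehe = heeehe, …
Continuing: heeeheeeheheeehe · eeheheeeheheeeheeeheheeehe gives term 8.

heeeheeeheheeeheeeheheeeheheeeheeeheheeehe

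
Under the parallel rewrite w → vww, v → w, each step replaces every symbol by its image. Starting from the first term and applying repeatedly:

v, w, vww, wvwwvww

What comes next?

vwwwvwwvwwwvwwvww

Expanding wvwwvww: w→vww, v→w, w→vww, w→vww, v→w, w→vww, w→vww. Concatenated: vww w vww vww w vww vww.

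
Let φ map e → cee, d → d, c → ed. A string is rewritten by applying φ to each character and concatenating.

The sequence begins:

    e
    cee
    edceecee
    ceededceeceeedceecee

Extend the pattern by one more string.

edceeceedceededceeceeedceeceeceededceeceeedceecee

φ(ceededceeceeedceecee) expands symbol-by-symbol to ed cee cee d cee d ed cee cee ed cee cee cee d ed cee cee ed cee cee; joining the 20 pieces gives the next term.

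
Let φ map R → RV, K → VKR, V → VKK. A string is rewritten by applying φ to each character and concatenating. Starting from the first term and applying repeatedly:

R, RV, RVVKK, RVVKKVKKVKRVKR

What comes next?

RVVKKVKKVKRVKRVKKVKRVKRVKKVKRRVVKKVKRRV

φ(RVVKKVKKVKRVKR) expands symbol-by-symbol to RV VKK VKK VKR VKR VKK VKR VKR VKK VKR RV VKK VKR RV; joining the 14 pieces gives the next term.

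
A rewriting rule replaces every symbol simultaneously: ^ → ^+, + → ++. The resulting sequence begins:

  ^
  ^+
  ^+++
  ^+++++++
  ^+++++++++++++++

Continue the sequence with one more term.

φ(^+++++++++++++++) expands symbol-by-symbol to ^+ ++ ++ ++ ++ ++ ++ ++ ++ ++ ++ ++ ++ ++ ++ ++; joining the 16 pieces gives the next term.

^+++++++++++++++++++++++++++++++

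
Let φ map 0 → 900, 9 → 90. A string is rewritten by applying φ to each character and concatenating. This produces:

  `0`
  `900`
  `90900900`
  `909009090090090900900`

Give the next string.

Rewriting the 21 symbols of 909009090090090900900 one by one yields 90 900 90 900 900 90 900 90 900 900 90 900 900 90 900 90 900 900 90 900 900; concatenated:

9090090900900909009090090090900900909009090090090900900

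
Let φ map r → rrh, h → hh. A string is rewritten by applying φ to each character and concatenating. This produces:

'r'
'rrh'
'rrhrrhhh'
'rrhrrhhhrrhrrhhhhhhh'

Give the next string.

φ(rrhrrhhhrrhrrhhhhhhh) expands symbol-by-symbol to rrh rrh hh rrh rrh hh hh hh rrh rrh hh rrh rrh hh hh hh hh hh hh hh; joining the 20 pieces gives the next term.

rrhrrhhhrrhrrhhhhhhhrrhrrhhhrrhrrhhhhhhhhhhhhhhh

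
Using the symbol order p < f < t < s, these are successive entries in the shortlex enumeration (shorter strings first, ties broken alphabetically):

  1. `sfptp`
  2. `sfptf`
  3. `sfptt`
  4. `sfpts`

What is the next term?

sfpsp

Treat sfpts as a base-4 numeral over the given alphabet and add one, carrying through any trailing s's.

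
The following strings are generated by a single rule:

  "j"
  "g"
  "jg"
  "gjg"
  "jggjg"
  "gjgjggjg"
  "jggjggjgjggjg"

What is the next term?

This is a Fibonacci-style word recurrence s(k) = s(k−2)·s(k−1): e.g. j·g = jg.
So term 8 is gjgjggjg·jggjggjgjggjg.

gjgjggjgjggjggjgjggjg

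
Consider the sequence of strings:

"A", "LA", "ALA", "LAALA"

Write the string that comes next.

ALALAALA

This is a Fibonacci-style word recurrence s(k) = s(k−2)·s(k−1): e.g. A·LA = ALA.
Continuing: ALA · LAALA gives term 5.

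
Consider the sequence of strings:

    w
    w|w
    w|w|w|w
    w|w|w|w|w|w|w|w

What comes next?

w|w|w|w|w|w|w|w|w|w|w|w|w|w|w|w

s(k+1) = s(k)·|·s(k) — each term doubles the last with '|' between the halves.
So the next term is two copies of w|w|w|w|w|w|w|w with '|' between the halves.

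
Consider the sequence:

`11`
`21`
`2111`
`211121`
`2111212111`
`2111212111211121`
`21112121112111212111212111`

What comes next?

211121211121112121112121112111212111211121

From term 3 onward, concatenate the last term with the second-to-last: 21·11 = 2111, 2111·21 = 211121, …
So term 8 is 21112121112111212111212111·2111212111211121.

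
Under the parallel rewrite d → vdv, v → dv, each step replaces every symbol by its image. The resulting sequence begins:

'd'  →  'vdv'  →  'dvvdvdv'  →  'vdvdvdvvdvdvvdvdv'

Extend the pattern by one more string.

dvvdvdvvdvdvvdvdvdvvdvdvvdvdvdvvdvdvvdvdv

Applying the rule to each of the 17 symbols of vdvdvdvvdvdvvdvdv gives the pieces dv vdv dv vdv dv vdv dv dv vdv dv vdv dv dv vdv dv vdv dv, which concatenate to the answer.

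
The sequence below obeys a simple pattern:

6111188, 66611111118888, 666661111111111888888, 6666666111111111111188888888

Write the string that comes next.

Reading off run lengths: 6 runs 1, 3, 5, 7; 1 runs 4, 7, 10, 13; 8 runs 2, 4, 6, 8 — each is linear in n (n = 1, 2, …).
At n = 5 the blocks have lengths 9, 16, 10.

66666666611111111111111118888888888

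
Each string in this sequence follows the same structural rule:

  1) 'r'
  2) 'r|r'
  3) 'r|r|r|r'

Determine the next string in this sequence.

s(k+1) = s(k)·|·s(k) — each term doubles the last with '|' between the halves.
So the next term is two copies of r|r|r|r with '|' between the halves.

r|r|r|r|r|r|r|r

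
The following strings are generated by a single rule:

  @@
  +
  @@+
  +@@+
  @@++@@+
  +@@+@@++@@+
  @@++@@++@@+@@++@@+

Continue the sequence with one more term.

+@@+@@++@@+@@++@@++@@+@@++@@+

From term 3 onward, concatenate the second-to-last term with the last: @@·+ = @@+, +·@@+ = +@@+, …
So term 8 is +@@+@@++@@+·@@++@@++@@+@@++@@+.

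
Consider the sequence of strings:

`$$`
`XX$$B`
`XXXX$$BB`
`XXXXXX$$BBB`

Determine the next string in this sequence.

Each term wraps the previous one in XX on the left and B on the right.
Applying this once more to XXXXXX$$BBB:

XXXXXXXX$$BBBB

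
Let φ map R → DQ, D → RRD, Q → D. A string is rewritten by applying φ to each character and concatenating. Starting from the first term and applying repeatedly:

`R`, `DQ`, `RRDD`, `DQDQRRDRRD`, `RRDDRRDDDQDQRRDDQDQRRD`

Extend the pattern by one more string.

φ(RRDDRRDDDQDQRRDDQDQRRD) expands symbol-by-symbol to DQ DQ RRD RRD DQ DQ RRD RRD RRD D RRD D DQ DQ RRD RRD D RRD D DQ DQ RRD; joining the 22 pieces gives the next term.

DQDQRRDRRDDQDQRRDRRDRRDDRRDDDQDQRRDRRDDRRDDDQDQRRD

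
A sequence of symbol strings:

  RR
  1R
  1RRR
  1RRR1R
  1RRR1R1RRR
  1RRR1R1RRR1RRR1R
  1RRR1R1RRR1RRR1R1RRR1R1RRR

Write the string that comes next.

Each term (from the third on) is the previous term followed by the one before it: term 3 = 1R·RR = 1RRR.
The next term joins 1RRR1R1RRR1RRR1R1RRR1R1RRR and 1RRR1R1RRR1RRR1R.

1RRR1R1RRR1RRR1R1RRR1R1RRR1RRR1R1RRR1RRR1R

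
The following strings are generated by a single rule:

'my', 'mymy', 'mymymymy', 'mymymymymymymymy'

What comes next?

Every step duplicates the string.
Doubling mymymymymymymymy:

mymymymymymymymymymymymymymymymy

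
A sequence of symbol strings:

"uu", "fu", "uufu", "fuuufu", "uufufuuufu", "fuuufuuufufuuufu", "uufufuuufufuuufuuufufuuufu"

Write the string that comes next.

Each term (from the third on) is the two preceding terms concatenated in order: term 3 = uu·fu = uufu.
The next term joins fuuufuuufufuuufu and uufufuuufufuuufuuufufuuufu.

fuuufuuufufuuufuuufufuuufufuuufuuufufuuufu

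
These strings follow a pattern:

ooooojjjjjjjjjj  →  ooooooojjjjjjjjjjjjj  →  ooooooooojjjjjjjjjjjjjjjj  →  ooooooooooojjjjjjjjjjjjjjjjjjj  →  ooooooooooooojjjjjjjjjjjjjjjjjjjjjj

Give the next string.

Term n consists of 2n-1 o's, followed by 3n+1 j's, where the shown terms are n = 3, 4, 5, 6, 7.
At n = 8 the blocks have lengths 15, 25.

ooooooooooooooojjjjjjjjjjjjjjjjjjjjjjjjj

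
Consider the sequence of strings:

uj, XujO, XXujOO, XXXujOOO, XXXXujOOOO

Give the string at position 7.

XXXXXXujOOOOOO

Every step adds X to the front and O to the end of the previous string.
From XXXXujOOOO, 2 further steps: XXXXujOOOO → XXXXXujOOOOO → (answer).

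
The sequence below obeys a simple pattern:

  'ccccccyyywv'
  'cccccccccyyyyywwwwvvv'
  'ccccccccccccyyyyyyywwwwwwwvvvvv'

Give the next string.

Reading off run lengths: c runs 6, 9, 12; y runs 3, 5, 7; w runs 1, 4, 7; v runs 1, 3, 5 — each is linear in n (n = 1, 2, …).
Setting n = 4 gives 15, 9, 10, 7 characters in each block.

cccccccccccccccyyyyyyyyywwwwwwwwwwvvvvvvv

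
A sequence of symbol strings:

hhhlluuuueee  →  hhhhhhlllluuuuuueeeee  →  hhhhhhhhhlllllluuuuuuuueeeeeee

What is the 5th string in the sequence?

Term n consists of 3n h's, followed by 2n l's, followed by 2n+2 u's, followed by 2n+1 e's (n = 1, 2, …).
At n = 5 the blocks have lengths 15, 10, 12, 11.

hhhhhhhhhhhhhhhlllllllllluuuuuuuuuuuueeeeeeeeeee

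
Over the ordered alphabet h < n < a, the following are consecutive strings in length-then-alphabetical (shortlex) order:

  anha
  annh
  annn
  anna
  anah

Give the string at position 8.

aahh

Advancing 3 positions from anah through anah → anan → anaa reaches term 8.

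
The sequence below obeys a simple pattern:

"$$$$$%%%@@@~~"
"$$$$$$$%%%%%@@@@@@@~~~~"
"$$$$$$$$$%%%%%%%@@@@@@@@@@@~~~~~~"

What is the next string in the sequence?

$$$$$$$$$$$%%%%%%%%%@@@@@@@@@@@@@@@~~~~~~~~

The n-th term is 2n+3 $'s then 2n+1 %'s then 4n-1 @'s then 2n ~'s (n = 1, 2, …).
At n = 4 the blocks have lengths 11, 9, 15, 8.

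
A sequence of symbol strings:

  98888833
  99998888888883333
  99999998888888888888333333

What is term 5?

Term n consists of 3n-2 9's, followed by 4n+1 8's, followed by 2n 3's (n = 1, 2, …).
Setting n = 5 gives 13, 21, 10 characters in each block.

99999999999998888888888888888888883333333333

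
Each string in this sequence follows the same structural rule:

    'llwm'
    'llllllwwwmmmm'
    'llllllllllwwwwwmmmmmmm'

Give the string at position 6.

llllllllllllllllllllllwwwwwwwwwwwmmmmmmmmmmmmmmmm

Reading off run lengths: l runs 2, 6, 10; w runs 1, 3, 5; m runs 1, 4, 7 — each is linear in n (n = 1, 2, …).
For term 6, n = 6, so the run lengths are 22, 11, 16.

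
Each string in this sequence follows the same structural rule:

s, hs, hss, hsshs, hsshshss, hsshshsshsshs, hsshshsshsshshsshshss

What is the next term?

hsshshsshsshshsshshsshsshshsshsshs

Each term (from the third on) is the previous term followed by the one before it: term 3 = hs·s = hss.
Continuing: hsshshsshsshshsshshss · hsshshsshsshs gives term 8.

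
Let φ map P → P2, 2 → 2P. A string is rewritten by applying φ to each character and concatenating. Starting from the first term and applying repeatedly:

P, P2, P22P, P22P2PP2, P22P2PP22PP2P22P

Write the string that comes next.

Rewriting the 16 symbols of P22P2PP22PP2P22P one by one yields P2 2P 2P P2 2P P2 P2 2P 2P P2 P2 2P P2 2P 2P P2; concatenated:

P22P2PP22PP2P22P2PP2P22PP22P2PP2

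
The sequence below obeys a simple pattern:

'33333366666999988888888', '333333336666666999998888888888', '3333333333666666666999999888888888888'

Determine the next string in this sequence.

Reading off run lengths: 3 runs 6, 8, 10; 6 runs 5, 7, 9; 9 runs 4, 5, 6; 8 runs 8, 10, 12 — each is linear in n, where the shown terms are n = 3, 4, 5.
For the next term, n = 6, so the run lengths are 12, 11, 7, 14.

33333333333366666666666999999988888888888888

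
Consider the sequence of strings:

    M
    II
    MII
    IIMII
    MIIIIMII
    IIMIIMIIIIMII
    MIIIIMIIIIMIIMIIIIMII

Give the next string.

From term 3 onward, concatenate the second-to-last term with the last: M·II = MII, II·MII = IIMII, …
So term 8 is IIMIIMIIIIMII·MIIIIMIIIIMIIMIIIIMII.

IIMIIMIIIIMIIMIIIIMIIIIMIIMIIIIMII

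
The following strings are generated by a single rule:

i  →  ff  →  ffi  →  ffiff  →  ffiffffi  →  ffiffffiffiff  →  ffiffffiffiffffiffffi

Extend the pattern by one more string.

ffiffffiffiffffiffffiffiffffiffiff

Each term (from the third on) is the previous term followed by the one before it: term 3 = ff·i = ffi.
So term 8 is ffiffffiffiffffiffffi·ffiffffiffiff.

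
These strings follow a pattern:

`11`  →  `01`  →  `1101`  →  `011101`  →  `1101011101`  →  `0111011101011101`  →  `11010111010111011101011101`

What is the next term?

011101110101110111010111010111011101011101

Each term (from the third on) is the two preceding terms concatenated in order: term 3 = 11·01 = 1101.
So term 8 is 0111011101011101·11010111010111011101011101.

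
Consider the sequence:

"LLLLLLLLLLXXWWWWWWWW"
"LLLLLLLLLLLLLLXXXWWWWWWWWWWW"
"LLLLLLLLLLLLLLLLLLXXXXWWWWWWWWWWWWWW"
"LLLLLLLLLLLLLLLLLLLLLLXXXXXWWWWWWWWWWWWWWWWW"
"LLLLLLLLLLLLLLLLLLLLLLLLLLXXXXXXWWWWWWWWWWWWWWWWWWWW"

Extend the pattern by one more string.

LLLLLLLLLLLLLLLLLLLLLLLLLLLLLLXXXXXXXWWWWWWWWWWWWWWWWWWWWWWW

The n-th term is 4n-2 L's then n-1 X's then 3n-1 W's, where the shown terms are n = 3, 4, 5, 6, 7.
For the next term, n = 8, so the run lengths are 30, 7, 23.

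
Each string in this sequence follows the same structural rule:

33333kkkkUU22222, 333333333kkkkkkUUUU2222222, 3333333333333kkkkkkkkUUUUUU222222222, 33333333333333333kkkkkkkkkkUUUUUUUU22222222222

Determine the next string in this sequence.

Reading off run lengths: 3 runs 5, 9, 13, 17; k runs 4, 6, 8, 10; U runs 2, 4, 6, 8; 2 runs 5, 7, 9, 11 — each is linear in n (n = 1, 2, …).
Setting n = 5 gives 21, 12, 10, 13 characters in each block.

333333333333333333333kkkkkkkkkkkkUUUUUUUUUU2222222222222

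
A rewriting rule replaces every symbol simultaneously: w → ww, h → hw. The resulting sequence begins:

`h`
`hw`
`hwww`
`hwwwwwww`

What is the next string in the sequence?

hwwwwwwwwwwwwwww

Apply φ to hwwwwwww symbol by symbol: h→hw, w→ww, w→ww, w→ww, w→ww, w→ww, w→ww, w→ww; joined: hw ww ww ww ww ww ww ww.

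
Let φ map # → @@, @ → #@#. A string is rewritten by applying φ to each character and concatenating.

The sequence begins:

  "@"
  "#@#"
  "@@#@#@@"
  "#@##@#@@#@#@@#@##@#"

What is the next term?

Replace each of the 19 characters of #@##@#@@#@#@@#@##@# in place — @@ #@# @@ @@ #@# @@ #@# #@# @@ #@# @@ #@# #@# @@ #@# @@ @@ #@# @@ — and concatenate.

@@#@#@@@@#@#@@#@##@#@@#@#@@#@##@#@@#@#@@@@#@#@@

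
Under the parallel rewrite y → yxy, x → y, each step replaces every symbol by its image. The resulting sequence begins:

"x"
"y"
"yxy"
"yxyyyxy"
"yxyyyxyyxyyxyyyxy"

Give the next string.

Replace each of the 17 characters of yxyyyxyyxyyxyyyxy in place — yxy y yxy yxy yxy y yxy yxy y yxy yxy y yxy yxy yxy y yxy — and concatenate.

yxyyyxyyxyyxyyyxyyxyyyxyyxyyyxyyxyyxyyyxy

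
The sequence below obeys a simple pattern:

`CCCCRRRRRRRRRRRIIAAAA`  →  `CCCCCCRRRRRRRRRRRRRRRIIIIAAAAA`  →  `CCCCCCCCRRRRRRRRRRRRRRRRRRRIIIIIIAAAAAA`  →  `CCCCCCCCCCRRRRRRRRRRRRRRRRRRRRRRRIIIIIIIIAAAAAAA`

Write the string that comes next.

CCCCCCCCCCCCRRRRRRRRRRRRRRRRRRRRRRRRRRRIIIIIIIIIIAAAAAAAA

Each string has the form C^{2n} R^{4n+3} I^{2n-2} A^{n+2}, where the shown terms are n = 2, 3, 4, 5.
At n = 6 the blocks have lengths 12, 27, 10, 8.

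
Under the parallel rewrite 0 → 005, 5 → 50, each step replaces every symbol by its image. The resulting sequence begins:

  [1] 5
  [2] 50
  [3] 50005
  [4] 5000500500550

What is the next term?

5000500500550005005500050055050005

Applying the rule to each of the 13 symbols of 5000500500550 gives the pieces 50 005 005 005 50 005 005 50 005 005 50 50 005, which concatenate to the answer.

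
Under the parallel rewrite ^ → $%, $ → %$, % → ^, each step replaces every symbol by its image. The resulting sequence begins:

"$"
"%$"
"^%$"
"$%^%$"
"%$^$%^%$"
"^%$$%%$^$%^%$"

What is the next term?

Replace each of the 13 characters of ^%$$%%$^$%^%$ in place — $% ^ %$ %$ ^ ^ %$ $% %$ ^ $% ^ %$ — and concatenate.

$%^%$%$^^%$$%%$^$%^%$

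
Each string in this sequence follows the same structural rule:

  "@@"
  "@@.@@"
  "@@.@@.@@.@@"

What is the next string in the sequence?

@@.@@.@@.@@.@@.@@.@@.@@

Each string is two copies of the previous one joined by '.'.
So the next term is two copies of @@.@@.@@.@@ with '.' between the halves.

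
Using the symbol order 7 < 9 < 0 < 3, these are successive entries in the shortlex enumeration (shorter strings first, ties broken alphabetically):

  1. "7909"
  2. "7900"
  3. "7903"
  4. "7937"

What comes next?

The successor of 7937 increments the rightmost position that isn't already 3 and resets every position after it to 7.

7939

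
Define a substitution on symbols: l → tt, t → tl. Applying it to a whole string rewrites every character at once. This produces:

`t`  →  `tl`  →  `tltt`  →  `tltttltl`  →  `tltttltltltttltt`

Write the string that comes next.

tltttltltltttltttltttltltltttltl

Replace each of the 16 characters of tltttltltltttltt in place — tl tt tl tl tl tt tl tt tl tt tl tl tl tt tl tl — and concatenate.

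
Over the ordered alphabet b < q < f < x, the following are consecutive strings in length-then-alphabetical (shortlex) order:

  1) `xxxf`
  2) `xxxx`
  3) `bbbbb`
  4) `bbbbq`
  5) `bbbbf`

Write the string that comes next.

bbbbx

Treat bbbbf as a base-4 numeral over the given alphabet and add one, carrying through any trailing x's.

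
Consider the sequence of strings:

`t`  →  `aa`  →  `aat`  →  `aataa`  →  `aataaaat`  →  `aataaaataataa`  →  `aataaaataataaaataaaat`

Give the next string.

This is a Fibonacci-style word recurrence s(k) = s(k−1)·s(k−2): e.g. aa·t = aat.
The next term joins aataaaataataaaataaaat and aataaaataataa.

aataaaataataaaataaaataataaaataataa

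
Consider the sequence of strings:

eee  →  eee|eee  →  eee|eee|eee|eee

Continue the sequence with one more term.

Each string is two copies of the previous one joined by '|'.
Doubling eee|eee|eee|eee with '|' between the halves:

eee|eee|eee|eee|eee|eee|eee|eee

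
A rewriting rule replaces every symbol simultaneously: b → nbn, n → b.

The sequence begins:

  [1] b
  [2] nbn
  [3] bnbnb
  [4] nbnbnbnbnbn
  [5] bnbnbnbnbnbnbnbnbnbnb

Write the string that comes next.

φ(bnbnbnbnbnbnbnbnbnbnb) expands symbol-by-symbol to nbn b nbn b nbn b nbn b nbn b nbn b nbn b nbn b nbn b nbn b nbn; joining the 21 pieces gives the next term.

nbnbnbnbnbnbnbnbnbnbnbnbnbnbnbnbnbnbnbnbnbn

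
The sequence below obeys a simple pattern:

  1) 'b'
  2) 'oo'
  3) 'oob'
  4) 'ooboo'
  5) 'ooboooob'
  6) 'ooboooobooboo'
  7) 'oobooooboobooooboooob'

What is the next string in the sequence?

This is a Fibonacci-style word recurrence s(k) = s(k−1)·s(k−2): e.g. oo·b = oob.
Continuing: oobooooboobooooboooob · ooboooobooboo gives term 8.

oobooooboobooooboooobooboooobooboo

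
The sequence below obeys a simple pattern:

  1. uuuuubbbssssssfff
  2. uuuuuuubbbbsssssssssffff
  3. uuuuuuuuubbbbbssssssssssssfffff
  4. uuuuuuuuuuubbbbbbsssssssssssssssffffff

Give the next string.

Term n consists of 2n+1 u's, followed by n+1 b's, followed by 3n s's, followed by n+1 f's, where the shown terms are n = 2, 3, 4, 5.
For the next term, n = 6, so the run lengths are 13, 7, 18, 7.

uuuuuuuuuuuuubbbbbbbssssssssssssssssssfffffff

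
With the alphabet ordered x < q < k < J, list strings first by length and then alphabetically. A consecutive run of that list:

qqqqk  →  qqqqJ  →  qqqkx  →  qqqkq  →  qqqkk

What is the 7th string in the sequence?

qqqJx

Continuing the enumeration 2 steps past qqqkk: qqqkk → qqqkJ → (answer).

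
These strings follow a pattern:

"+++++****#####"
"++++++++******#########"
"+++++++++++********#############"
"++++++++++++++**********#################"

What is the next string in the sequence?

+++++++++++++++++************#####################

The n-th term is 3n+2 +'s then 2n+2 *'s then 4n+1 #'s (n = 1, 2, …).
For the next term, n = 5, so the run lengths are 17, 12, 21.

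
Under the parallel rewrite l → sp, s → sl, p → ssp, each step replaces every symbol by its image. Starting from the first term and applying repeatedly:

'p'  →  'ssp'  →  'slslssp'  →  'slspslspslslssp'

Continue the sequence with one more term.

Rewriting the 15 symbols of slspslspslslssp one by one yields sl sp sl ssp sl sp sl ssp sl sp sl sp sl sl ssp; concatenated:

slspslsspslspslsspslspslspslslssp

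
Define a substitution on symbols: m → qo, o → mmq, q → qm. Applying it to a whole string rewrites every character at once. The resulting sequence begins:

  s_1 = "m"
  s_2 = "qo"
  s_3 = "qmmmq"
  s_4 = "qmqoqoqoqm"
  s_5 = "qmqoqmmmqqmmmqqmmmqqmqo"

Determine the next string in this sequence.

Applying the rule to each of the 23 symbols of qmqoqmmmqqmmmqqmmmqqmqo gives the pieces qm qo qm mmq qm qo qo qo qm qm qo qo qo qm qm qo qo qo qm qm qo qm mmq, which concatenate to the answer.

qmqoqmmmqqmqoqoqoqmqmqoqoqoqmqmqoqoqoqmqmqoqmmmq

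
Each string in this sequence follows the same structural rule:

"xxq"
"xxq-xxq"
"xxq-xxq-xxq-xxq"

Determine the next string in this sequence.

s(k+1) = s(k)·-·s(k) — each term doubles the last with '-' between the halves.
So the next term is two copies of xxq-xxq-xxq-xxq with '-' between the halves.

xxq-xxq-xxq-xxq-xxq-xxq-xxq-xxq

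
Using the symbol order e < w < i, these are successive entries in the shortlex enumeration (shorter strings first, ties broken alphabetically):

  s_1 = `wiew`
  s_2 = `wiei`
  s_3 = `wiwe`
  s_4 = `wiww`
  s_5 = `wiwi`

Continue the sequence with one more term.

The successor of wiwi increments the rightmost position that isn't already i and resets every position after it to e.

wiie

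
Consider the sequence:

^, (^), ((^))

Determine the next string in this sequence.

(((^)))

Every step adds ( to the front and ) to the end of the previous string.
One more step from ((^)) gives the answer.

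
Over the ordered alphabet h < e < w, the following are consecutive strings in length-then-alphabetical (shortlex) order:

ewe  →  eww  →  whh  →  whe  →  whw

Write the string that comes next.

Find the rightmost character of whw below w, bump it to the next letter, and reset everything to its right to h.

weh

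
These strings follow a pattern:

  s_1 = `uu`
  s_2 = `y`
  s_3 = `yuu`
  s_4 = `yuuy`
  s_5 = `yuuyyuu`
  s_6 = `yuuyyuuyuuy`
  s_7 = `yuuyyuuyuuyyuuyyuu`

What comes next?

From term 3 onward, concatenate the last term with the second-to-last: y·uu = yuu, yuu·y = yuuy, …
Continuing: yuuyyuuyuuyyuuyyuu · yuuyyuuyuuy gives term 8.

yuuyyuuyuuyyuuyyuuyuuyyuuyuuy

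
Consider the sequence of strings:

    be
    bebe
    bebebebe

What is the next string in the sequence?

s(k+1) = s(k)·s(k) — each term doubles the last.
Doubling bebebebe:

bebebebebebebebe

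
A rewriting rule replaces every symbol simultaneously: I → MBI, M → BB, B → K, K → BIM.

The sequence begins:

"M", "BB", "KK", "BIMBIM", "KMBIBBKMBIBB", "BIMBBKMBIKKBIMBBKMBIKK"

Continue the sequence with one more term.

φ(BIMBBKMBIKKBIMBBKMBIKK) expands symbol-by-symbol to K MBI BB K K BIM BB K MBI BIM BIM K MBI BB K K BIM BB K MBI BIM BIM; joining the 22 pieces gives the next term.

KMBIBBKKBIMBBKMBIBIMBIMKMBIBBKKBIMBBKMBIBIMBIM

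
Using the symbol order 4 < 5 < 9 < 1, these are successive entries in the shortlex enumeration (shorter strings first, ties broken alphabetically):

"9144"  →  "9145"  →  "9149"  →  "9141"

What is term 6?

Continuing the enumeration 2 steps past 9141: 9141 → 9154 → (answer).

9155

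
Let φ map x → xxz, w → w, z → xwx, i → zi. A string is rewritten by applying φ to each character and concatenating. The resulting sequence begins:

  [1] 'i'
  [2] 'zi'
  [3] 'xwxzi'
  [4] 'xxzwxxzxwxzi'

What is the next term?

xxzxxzxwxwxxzxxzxwxxxzwxxzxwxzi

Expanding xxzwxxzxwxzi: x→xxz, x→xxz, z→xwx, w→w, x→xxz, x→xxz, z→xwx, x→xxz, w→w, x→xxz, z→xwx, i→zi. Concatenated: xxz xxz xwx w xxz xxz xwx xxz w xxz xwx zi.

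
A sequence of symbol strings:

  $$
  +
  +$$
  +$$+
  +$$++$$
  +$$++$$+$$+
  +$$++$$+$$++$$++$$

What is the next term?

+$$++$$+$$++$$++$$+$$++$$+$$+

From term 3 onward, concatenate the last term with the second-to-last: +·$$ = +$$, +$$·+ = +$$+, …
Continuing: +$$++$$+$$++$$++$$ · +$$++$$+$$+ gives term 8.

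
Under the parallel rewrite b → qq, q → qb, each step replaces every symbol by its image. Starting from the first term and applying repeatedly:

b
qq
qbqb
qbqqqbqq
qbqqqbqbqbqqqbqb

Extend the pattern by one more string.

Rewriting the 16 symbols of qbqqqbqbqbqqqbqb one by one yields qb qq qb qb qb qq qb qq qb qq qb qb qb qq qb qq; concatenated:

qbqqqbqbqbqqqbqqqbqqqbqbqbqqqbqq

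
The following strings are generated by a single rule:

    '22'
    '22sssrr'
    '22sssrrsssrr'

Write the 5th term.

22sssrrsssrrsssrrsssrr

Each term is the previous one with sssrr appended.
From 22sssrrsssrr, 2 further steps: 22sssrrsssrr → 22sssrrsssrrsssrr → (answer).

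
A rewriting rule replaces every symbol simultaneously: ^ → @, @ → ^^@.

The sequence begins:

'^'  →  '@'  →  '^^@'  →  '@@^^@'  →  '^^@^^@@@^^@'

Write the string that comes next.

Rewriting each symbol of ^^@^^@@@^^@: ^→@, ^→@, @→^^@, ^→@, ^→@, @→^^@, @→^^@, @→^^@, ^→@, ^→@, @→^^@, which concatenates to @ @ ^^@ @ @ ^^@ ^^@ ^^@ @ @ ^^@.

@@^^@@@^^@^^@^^@@@^^@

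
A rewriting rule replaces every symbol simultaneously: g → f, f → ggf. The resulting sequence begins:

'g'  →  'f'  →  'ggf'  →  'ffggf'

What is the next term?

Expanding ffggf: f→ggf, f→ggf, g→f, g→f, f→ggf. Concatenated: ggf ggf f f ggf.

ggfggfffggf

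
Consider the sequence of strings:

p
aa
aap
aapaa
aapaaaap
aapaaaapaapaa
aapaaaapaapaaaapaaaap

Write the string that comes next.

This is a Fibonacci-style word recurrence s(k) = s(k−1)·s(k−2): e.g. aa·p = aap.
Continuing: aapaaaapaapaaaapaaaap · aapaaaapaapaa gives term 8.

aapaaaapaapaaaapaaaapaapaaaapaapaa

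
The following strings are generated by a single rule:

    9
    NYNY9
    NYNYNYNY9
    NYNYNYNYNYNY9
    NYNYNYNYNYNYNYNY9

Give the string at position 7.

Every step adds NYNY at the front: s(k+1) = NYNY·s(k).
From NYNYNYNYNYNYNYNY9, 2 further steps: NYNYNYNYNYNYNYNY9 → NYNYNYNYNYNYNYNYNYNY9 → (answer).

NYNYNYNYNYNYNYNYNYNYNYNY9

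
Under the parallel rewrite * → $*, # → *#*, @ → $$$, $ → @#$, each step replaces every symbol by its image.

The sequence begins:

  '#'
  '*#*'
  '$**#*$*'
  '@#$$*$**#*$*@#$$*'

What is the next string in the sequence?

Rewriting the 17 symbols of @#$$*$**#*$*@#$$* one by one yields $$$ *#* @#$ @#$ $* @#$ $* $* *#* $* @#$ $* $$$ *#* @#$ @#$ $*; concatenated:

$$$*#*@#$@#$$*@#$$*$**#*$*@#$$*$$$*#*@#$@#$$*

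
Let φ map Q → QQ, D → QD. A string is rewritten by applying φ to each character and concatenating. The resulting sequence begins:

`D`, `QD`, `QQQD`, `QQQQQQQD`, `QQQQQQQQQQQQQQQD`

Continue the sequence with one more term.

Rewriting the 16 symbols of QQQQQQQQQQQQQQQD one by one yields QQ QQ QQ QQ QQ QQ QQ QQ QQ QQ QQ QQ QQ QQ QQ QD; concatenated:

QQQQQQQQQQQQQQQQQQQQQQQQQQQQQQQD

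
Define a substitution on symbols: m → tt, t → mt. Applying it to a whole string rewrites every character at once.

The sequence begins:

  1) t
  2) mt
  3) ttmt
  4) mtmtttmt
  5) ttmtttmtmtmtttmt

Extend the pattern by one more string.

Applying the rule to each of the 16 symbols of ttmtttmtmtmtttmt gives the pieces mt mt tt mt mt mt tt mt tt mt tt mt mt mt tt mt, which concatenate to the answer.

mtmtttmtmtmtttmtttmtttmtmtmtttmt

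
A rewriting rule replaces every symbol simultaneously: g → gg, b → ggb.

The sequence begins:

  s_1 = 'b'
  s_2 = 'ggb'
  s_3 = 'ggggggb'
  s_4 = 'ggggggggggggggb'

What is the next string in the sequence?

φ(ggggggggggggggb) expands symbol-by-symbol to gg gg gg gg gg gg gg gg gg gg gg gg gg gg ggb; joining the 15 pieces gives the next term.

ggggggggggggggggggggggggggggggb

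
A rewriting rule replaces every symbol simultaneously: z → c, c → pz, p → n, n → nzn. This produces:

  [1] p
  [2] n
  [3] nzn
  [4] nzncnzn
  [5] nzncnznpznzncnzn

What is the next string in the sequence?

Applying the rule to each of the 16 symbols of nzncnznpznzncnzn gives the pieces nzn c nzn pz nzn c nzn n c nzn c nzn pz nzn c nzn, which concatenate to the answer.

nzncnznpznzncnznncnzncnznpznzncnzn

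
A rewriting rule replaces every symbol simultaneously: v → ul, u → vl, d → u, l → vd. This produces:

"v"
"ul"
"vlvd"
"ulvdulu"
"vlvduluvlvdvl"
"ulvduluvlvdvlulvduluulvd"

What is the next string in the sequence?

Rewriting the 24 symbols of ulvduluvlvdvlulvduluulvd one by one yields vl vd ul u vl vd vl ul vd ul u ul vd vl vd ul u vl vd vl vl vd ul u; concatenated:

vlvduluvlvdvlulvduluulvdvlvduluvlvdvlvlvdulu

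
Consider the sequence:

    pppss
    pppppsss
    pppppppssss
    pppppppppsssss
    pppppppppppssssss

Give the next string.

The n-th term is 2n-1 p's then n s's, where the shown terms are n = 2, 3, 4, 5, 6.
Setting n = 7 gives 13, 7 characters in each block.

pppppppppppppsssssss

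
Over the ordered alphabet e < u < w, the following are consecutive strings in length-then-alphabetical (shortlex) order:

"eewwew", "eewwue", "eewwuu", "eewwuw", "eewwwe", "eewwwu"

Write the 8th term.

Advancing 2 positions from eewwwu through eewwwu → eewwww reaches term 8.

eueeee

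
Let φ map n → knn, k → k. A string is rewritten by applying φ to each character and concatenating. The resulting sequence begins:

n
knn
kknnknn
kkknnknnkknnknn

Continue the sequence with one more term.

Applying the rule to each of the 15 symbols of kkknnknnkknnknn gives the pieces k k k knn knn k knn knn k k knn knn k knn knn, which concatenate to the answer.

kkkknnknnkknnknnkkknnknnkknnknn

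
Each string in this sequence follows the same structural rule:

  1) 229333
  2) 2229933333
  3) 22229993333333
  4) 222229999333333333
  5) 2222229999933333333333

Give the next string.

22222229999993333333333333

Term n consists of n+1 2's, followed by n 9's, followed by 2n+1 3's (n = 1, 2, …).
For the next term, n = 6, so the run lengths are 7, 6, 13.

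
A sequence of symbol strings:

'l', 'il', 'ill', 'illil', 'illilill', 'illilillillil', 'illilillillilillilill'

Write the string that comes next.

illilillillilillilillillilillillil

From term 3 onward, concatenate the last term with the second-to-last: il·l = ill, ill·il = illil, …
So term 8 is illilillillilillilill·illilillillil.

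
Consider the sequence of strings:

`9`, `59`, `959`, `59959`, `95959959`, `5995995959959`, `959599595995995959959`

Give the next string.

5995995959959959599595995995959959

This is a Fibonacci-style word recurrence s(k) = s(k−2)·s(k−1): e.g. 9·59 = 959.
So term 8 is 5995995959959·959599595995995959959.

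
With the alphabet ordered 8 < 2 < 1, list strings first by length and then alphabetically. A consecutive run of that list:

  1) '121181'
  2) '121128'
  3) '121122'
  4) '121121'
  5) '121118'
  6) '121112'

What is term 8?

118888

Advancing 2 positions from 121112 through 121112 → 121111 reaches term 8.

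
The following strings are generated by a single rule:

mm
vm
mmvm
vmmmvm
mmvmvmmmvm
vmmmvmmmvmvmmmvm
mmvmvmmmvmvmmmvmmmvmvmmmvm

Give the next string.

vmmmvmmmvmvmmmvmmmvmvmmmvmvmmmvmmmvmvmmmvm

Each term (from the third on) is the two preceding terms concatenated in order: term 3 = mm·vm = mmvm.
So term 8 is vmmmvmmmvmvmmmvm·mmvmvmmmvmvmmmvmmmvmvmmmvm.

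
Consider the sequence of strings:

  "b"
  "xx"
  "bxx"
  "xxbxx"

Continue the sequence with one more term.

Each term (from the third on) is the two preceding terms concatenated in order: term 3 = b·xx = bxx.
The next term joins bxx and xxbxx.

bxxxxbxx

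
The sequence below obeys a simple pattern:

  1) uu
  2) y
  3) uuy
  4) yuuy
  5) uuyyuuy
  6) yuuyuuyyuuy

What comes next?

uuyyuuyyuuyuuyyuuy

This is a Fibonacci-style word recurrence s(k) = s(k−2)·s(k−1): e.g. uu·y = uuy.
The next term joins uuyyuuy and yuuyuuyyuuy.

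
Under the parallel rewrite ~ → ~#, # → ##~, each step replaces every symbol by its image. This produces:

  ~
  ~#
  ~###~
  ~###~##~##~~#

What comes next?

~###~##~##~~###~##~~###~##~~#~###~

Replace each of the 13 characters of ~###~##~##~~# in place — ~# ##~ ##~ ##~ ~# ##~ ##~ ~# ##~ ##~ ~# ~# ##~ — and concatenate.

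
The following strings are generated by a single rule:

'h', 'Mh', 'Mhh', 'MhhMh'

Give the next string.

MhhMhMhh

From term 3 onward, concatenate the last term with the second-to-last: Mh·h = Mhh, Mhh·Mh = MhhMh, …
The next term joins MhhMh and Mhh.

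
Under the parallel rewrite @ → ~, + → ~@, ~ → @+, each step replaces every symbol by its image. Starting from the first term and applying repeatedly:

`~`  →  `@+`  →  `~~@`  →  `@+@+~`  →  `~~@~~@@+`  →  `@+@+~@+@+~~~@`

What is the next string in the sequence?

~~@~~@@+~~@~~@@+@+@+~

Replace each of the 13 characters of @+@+~@+@+~~~@ in place — ~ ~@ ~ ~@ @+ ~ ~@ ~ ~@ @+ @+ @+ ~ — and concatenate.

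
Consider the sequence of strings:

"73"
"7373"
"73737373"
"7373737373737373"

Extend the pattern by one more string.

Each string is two copies of the previous one concatenated.
So the next term is two copies of 7373737373737373.

73737373737373737373737373737373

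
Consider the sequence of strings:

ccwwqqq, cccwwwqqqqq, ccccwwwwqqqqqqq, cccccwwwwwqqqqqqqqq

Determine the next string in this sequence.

ccccccwwwwwwqqqqqqqqqqq

Reading off run lengths: c runs 2, 3, 4, 5; w runs 2, 3, 4, 5; q runs 3, 5, 7, 9 — each is linear in n, where the shown terms are n = 2, 3, 4, 5.
For the next term, n = 6, so the run lengths are 6, 6, 11.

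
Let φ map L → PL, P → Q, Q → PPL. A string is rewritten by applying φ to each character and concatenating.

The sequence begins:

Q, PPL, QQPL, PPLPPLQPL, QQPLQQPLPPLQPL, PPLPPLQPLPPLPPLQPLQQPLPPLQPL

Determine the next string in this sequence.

QQPLQQPLPPLQPLQQPLQQPLPPLQPLPPLPPLQPLQQPLPPLQPL

φ(PPLPPLQPLPPLPPLQPLQQPLPPLQPL) expands symbol-by-symbol to Q Q PL Q Q PL PPL Q PL Q Q PL Q Q PL PPL Q PL PPL PPL Q PL Q Q PL PPL Q PL; joining the 28 pieces gives the next term.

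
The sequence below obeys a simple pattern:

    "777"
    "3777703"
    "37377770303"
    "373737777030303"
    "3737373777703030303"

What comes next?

37373737377770303030303

Every step adds 37 to the front and 03 to the end of the previous string.
So the next term is 37·3737373777703030303·03.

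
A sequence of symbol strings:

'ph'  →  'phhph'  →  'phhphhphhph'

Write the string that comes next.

Each string is two copies of the previous one joined by 'h'.
So the next term is two copies of phhphhphhph with 'h' between the halves.

phhphhphhphhphhphhphhph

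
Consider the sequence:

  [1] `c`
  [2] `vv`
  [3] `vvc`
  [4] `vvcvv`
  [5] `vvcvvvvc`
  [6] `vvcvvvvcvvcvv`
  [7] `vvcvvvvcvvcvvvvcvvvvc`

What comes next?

This is a Fibonacci-style word recurrence s(k) = s(k−1)·s(k−2): e.g. vv·c = vvc.
Continuing: vvcvvvvcvvcvvvvcvvvvc · vvcvvvvcvvcvv gives term 8.

vvcvvvvcvvcvvvvcvvvvcvvcvvvvcvvcvv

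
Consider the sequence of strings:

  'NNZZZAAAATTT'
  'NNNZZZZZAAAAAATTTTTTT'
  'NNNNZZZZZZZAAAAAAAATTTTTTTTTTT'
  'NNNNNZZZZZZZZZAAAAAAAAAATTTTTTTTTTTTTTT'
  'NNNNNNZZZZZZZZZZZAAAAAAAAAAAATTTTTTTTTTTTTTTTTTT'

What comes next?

NNNNNNNZZZZZZZZZZZZZAAAAAAAAAAAAAATTTTTTTTTTTTTTTTTTTTTTT

Reading off run lengths: N runs 2, 3, 4, 5, 6; Z runs 3, 5, 7, 9, 11; A runs 4, 6, 8, 10, 12; T runs 3, 7, 11, 15, 19 — each is linear in n (n = 1, 2, …).
For the next term, n = 6, so the run lengths are 7, 13, 14, 23.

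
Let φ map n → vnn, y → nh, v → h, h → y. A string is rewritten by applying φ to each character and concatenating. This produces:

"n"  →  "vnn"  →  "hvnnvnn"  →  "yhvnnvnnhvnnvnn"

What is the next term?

nhyhvnnvnnhvnnvnnyhvnnvnnhvnnvnn

Applying the rule to each of the 15 symbols of yhvnnvnnhvnnvnn gives the pieces nh y h vnn vnn h vnn vnn y h vnn vnn h vnn vnn, which concatenate to the answer.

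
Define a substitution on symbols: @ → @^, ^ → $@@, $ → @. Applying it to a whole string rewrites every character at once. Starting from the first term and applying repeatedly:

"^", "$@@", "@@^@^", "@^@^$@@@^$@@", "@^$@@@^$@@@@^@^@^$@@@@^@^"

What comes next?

@^$@@@@^@^@^$@@@@^@^@^@^$@@@^$@@@^$@@@@^@^@^@^$@@@^$@@

Applying the rule to each of the 25 symbols of @^$@@@^$@@@@^@^@^$@@@@^@^ gives the pieces @^ $@@ @ @^ @^ @^ $@@ @ @^ @^ @^ @^ $@@ @^ $@@ @^ $@@ @ @^ @^ @^ @^ $@@ @^ $@@, which concatenate to the answer.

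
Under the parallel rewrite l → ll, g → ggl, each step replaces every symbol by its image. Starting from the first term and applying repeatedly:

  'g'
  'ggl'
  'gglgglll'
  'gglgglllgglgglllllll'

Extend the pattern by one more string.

gglgglllgglgglllllllgglgglllgglgglllllllllllllll

φ(gglgglllgglgglllllll) expands symbol-by-symbol to ggl ggl ll ggl ggl ll ll ll ggl ggl ll ggl ggl ll ll ll ll ll ll ll; joining the 20 pieces gives the next term.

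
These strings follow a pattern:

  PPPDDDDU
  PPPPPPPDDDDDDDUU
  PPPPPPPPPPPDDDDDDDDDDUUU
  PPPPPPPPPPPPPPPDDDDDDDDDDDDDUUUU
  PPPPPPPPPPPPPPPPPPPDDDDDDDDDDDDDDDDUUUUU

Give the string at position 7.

The n-th term is 4n-1 P's then 3n+1 D's then n U's (n = 1, 2, …).
At n = 7 the blocks have lengths 27, 22, 7.

PPPPPPPPPPPPPPPPPPPPPPPPPPPDDDDDDDDDDDDDDDDDDDDDDUUUUUUU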